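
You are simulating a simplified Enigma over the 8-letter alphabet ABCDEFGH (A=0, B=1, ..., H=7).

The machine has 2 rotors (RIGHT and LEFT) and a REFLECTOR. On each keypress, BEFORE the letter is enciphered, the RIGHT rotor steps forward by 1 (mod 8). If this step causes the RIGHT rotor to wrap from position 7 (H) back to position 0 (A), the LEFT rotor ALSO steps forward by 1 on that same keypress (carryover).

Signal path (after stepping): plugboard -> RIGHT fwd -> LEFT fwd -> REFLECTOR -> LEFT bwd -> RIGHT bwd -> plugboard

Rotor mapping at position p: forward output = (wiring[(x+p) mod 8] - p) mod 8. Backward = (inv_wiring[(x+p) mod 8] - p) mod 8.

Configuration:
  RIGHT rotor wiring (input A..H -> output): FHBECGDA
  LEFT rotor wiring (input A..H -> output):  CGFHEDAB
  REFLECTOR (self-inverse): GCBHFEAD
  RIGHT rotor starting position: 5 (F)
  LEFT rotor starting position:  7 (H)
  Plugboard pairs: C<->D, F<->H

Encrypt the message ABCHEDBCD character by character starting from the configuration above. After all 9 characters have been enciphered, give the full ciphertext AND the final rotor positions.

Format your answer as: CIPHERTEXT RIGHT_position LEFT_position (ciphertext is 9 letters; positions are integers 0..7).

Char 1 ('A'): step: R->6, L=7; A->plug->A->R->F->L->F->refl->E->L'->G->R'->F->plug->H
Char 2 ('B'): step: R->7, L=7; B->plug->B->R->G->L->E->refl->F->L'->F->R'->E->plug->E
Char 3 ('C'): step: R->0, L->0 (L advanced); C->plug->D->R->E->L->E->refl->F->L'->C->R'->E->plug->E
Char 4 ('H'): step: R->1, L=0; H->plug->F->R->C->L->F->refl->E->L'->E->R'->H->plug->F
Char 5 ('E'): step: R->2, L=0; E->plug->E->R->B->L->G->refl->A->L'->G->R'->F->plug->H
Char 6 ('D'): step: R->3, L=0; D->plug->C->R->D->L->H->refl->D->L'->F->R'->E->plug->E
Char 7 ('B'): step: R->4, L=0; B->plug->B->R->C->L->F->refl->E->L'->E->R'->D->plug->C
Char 8 ('C'): step: R->5, L=0; C->plug->D->R->A->L->C->refl->B->L'->H->R'->G->plug->G
Char 9 ('D'): step: R->6, L=0; D->plug->C->R->H->L->B->refl->C->L'->A->R'->H->plug->F
Final: ciphertext=HEEFHECGF, RIGHT=6, LEFT=0

Answer: HEEFHECGF 6 0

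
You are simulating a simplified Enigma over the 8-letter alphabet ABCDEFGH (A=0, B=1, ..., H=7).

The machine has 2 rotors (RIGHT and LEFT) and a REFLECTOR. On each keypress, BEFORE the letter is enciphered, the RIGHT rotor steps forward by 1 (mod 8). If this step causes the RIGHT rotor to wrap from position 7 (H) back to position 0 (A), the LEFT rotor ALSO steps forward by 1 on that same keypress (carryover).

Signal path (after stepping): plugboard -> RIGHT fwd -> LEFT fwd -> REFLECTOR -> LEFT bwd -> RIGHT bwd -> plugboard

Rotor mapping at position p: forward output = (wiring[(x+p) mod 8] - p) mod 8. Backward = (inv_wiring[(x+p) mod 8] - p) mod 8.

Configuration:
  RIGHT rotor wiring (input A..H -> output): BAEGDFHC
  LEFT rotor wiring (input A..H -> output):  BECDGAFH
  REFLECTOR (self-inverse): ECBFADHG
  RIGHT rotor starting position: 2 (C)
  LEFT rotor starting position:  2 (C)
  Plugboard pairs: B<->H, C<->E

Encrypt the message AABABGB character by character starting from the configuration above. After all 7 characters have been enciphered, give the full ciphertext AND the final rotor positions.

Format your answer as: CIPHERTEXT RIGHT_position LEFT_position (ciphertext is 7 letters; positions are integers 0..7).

Answer: FHCBHFC 1 3

Derivation:
Char 1 ('A'): step: R->3, L=2; A->plug->A->R->D->L->G->refl->H->L'->G->R'->F->plug->F
Char 2 ('A'): step: R->4, L=2; A->plug->A->R->H->L->C->refl->B->L'->B->R'->B->plug->H
Char 3 ('B'): step: R->5, L=2; B->plug->H->R->G->L->H->refl->G->L'->D->R'->E->plug->C
Char 4 ('A'): step: R->6, L=2; A->plug->A->R->B->L->B->refl->C->L'->H->R'->H->plug->B
Char 5 ('B'): step: R->7, L=2; B->plug->H->R->A->L->A->refl->E->L'->C->R'->B->plug->H
Char 6 ('G'): step: R->0, L->3 (L advanced); G->plug->G->R->H->L->H->refl->G->L'->F->R'->F->plug->F
Char 7 ('B'): step: R->1, L=3; B->plug->H->R->A->L->A->refl->E->L'->E->R'->E->plug->C
Final: ciphertext=FHCBHFC, RIGHT=1, LEFT=3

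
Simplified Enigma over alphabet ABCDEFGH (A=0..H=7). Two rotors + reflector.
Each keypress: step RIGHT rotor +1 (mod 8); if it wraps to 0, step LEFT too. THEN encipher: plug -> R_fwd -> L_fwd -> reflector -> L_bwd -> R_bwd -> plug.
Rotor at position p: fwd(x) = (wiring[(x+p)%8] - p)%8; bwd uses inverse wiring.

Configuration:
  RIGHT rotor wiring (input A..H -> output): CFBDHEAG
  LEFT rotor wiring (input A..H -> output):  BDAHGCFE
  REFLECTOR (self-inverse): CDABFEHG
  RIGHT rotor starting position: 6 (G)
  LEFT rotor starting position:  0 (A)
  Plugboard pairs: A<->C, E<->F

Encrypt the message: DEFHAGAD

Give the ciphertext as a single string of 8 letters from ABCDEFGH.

Answer: GHGAGCHB

Derivation:
Char 1 ('D'): step: R->7, L=0; D->plug->D->R->C->L->A->refl->C->L'->F->R'->G->plug->G
Char 2 ('E'): step: R->0, L->1 (L advanced); E->plug->F->R->E->L->B->refl->D->L'->G->R'->H->plug->H
Char 3 ('F'): step: R->1, L=1; F->plug->E->R->D->L->F->refl->E->L'->F->R'->G->plug->G
Char 4 ('H'): step: R->2, L=1; H->plug->H->R->D->L->F->refl->E->L'->F->R'->C->plug->A
Char 5 ('A'): step: R->3, L=1; A->plug->C->R->B->L->H->refl->G->L'->C->R'->G->plug->G
Char 6 ('G'): step: R->4, L=1; G->plug->G->R->F->L->E->refl->F->L'->D->R'->A->plug->C
Char 7 ('A'): step: R->5, L=1; A->plug->C->R->B->L->H->refl->G->L'->C->R'->H->plug->H
Char 8 ('D'): step: R->6, L=1; D->plug->D->R->H->L->A->refl->C->L'->A->R'->B->plug->B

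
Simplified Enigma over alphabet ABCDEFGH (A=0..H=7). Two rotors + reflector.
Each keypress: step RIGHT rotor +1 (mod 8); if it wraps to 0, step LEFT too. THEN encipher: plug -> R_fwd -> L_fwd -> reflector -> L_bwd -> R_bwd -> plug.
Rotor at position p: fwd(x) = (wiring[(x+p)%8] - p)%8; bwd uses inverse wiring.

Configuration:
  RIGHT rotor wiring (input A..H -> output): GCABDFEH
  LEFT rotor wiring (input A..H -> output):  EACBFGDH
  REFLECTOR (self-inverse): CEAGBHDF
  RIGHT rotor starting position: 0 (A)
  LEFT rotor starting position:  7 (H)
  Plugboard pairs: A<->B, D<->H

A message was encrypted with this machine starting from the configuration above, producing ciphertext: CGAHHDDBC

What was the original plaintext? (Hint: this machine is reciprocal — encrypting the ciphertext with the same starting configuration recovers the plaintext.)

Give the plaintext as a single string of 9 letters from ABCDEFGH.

Answer: EDEDDECFF

Derivation:
Char 1 ('C'): step: R->1, L=7; C->plug->C->R->A->L->A->refl->C->L'->E->R'->E->plug->E
Char 2 ('G'): step: R->2, L=7; G->plug->G->R->E->L->C->refl->A->L'->A->R'->H->plug->D
Char 3 ('A'): step: R->3, L=7; A->plug->B->R->A->L->A->refl->C->L'->E->R'->E->plug->E
Char 4 ('H'): step: R->4, L=7; H->plug->D->R->D->L->D->refl->G->L'->F->R'->H->plug->D
Char 5 ('H'): step: R->5, L=7; H->plug->D->R->B->L->F->refl->H->L'->G->R'->H->plug->D
Char 6 ('D'): step: R->6, L=7; D->plug->H->R->H->L->E->refl->B->L'->C->R'->E->plug->E
Char 7 ('D'): step: R->7, L=7; D->plug->H->R->F->L->G->refl->D->L'->D->R'->C->plug->C
Char 8 ('B'): step: R->0, L->0 (L advanced); B->plug->A->R->G->L->D->refl->G->L'->F->R'->F->plug->F
Char 9 ('C'): step: R->1, L=0; C->plug->C->R->A->L->E->refl->B->L'->D->R'->F->plug->F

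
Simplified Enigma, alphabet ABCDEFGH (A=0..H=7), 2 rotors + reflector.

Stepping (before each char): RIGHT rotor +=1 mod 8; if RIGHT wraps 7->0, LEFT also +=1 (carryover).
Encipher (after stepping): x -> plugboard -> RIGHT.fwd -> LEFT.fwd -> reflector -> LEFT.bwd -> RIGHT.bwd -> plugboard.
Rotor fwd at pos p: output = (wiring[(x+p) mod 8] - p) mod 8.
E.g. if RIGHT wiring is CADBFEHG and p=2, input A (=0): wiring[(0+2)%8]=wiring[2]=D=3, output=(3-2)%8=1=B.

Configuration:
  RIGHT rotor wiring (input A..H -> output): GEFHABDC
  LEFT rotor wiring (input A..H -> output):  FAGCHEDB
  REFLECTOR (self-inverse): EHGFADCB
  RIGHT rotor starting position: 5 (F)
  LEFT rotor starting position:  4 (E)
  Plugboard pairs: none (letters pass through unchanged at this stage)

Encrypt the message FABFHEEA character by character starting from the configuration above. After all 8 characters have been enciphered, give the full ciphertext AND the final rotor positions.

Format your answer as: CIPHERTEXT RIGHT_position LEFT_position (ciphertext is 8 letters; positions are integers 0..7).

Char 1 ('F'): step: R->6, L=4; F->plug->F->R->B->L->A->refl->E->L'->F->R'->A->plug->A
Char 2 ('A'): step: R->7, L=4; A->plug->A->R->D->L->F->refl->D->L'->A->R'->E->plug->E
Char 3 ('B'): step: R->0, L->5 (L advanced); B->plug->B->R->E->L->D->refl->F->L'->G->R'->A->plug->A
Char 4 ('F'): step: R->1, L=5; F->plug->F->R->C->L->E->refl->A->L'->D->R'->A->plug->A
Char 5 ('H'): step: R->2, L=5; H->plug->H->R->C->L->E->refl->A->L'->D->R'->A->plug->A
Char 6 ('E'): step: R->3, L=5; E->plug->E->R->H->L->C->refl->G->L'->B->R'->G->plug->G
Char 7 ('E'): step: R->4, L=5; E->plug->E->R->C->L->E->refl->A->L'->D->R'->H->plug->H
Char 8 ('A'): step: R->5, L=5; A->plug->A->R->E->L->D->refl->F->L'->G->R'->B->plug->B
Final: ciphertext=AEAAAGHB, RIGHT=5, LEFT=5

Answer: AEAAAGHB 5 5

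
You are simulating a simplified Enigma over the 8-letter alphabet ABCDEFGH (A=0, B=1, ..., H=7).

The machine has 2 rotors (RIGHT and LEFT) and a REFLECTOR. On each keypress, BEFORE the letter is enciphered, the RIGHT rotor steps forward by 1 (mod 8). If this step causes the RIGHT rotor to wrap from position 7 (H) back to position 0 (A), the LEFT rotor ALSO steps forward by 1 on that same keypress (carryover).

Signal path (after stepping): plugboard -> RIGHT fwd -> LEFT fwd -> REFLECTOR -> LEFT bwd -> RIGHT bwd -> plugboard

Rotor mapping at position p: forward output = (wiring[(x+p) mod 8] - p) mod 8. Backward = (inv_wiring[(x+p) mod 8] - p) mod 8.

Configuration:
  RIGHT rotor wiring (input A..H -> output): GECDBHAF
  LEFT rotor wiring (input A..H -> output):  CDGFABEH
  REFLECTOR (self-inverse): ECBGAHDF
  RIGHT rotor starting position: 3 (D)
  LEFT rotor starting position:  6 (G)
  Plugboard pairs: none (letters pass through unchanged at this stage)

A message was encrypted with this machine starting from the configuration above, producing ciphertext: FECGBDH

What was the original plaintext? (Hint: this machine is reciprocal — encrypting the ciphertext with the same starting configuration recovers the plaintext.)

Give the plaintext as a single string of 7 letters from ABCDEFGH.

Answer: HCBBECA

Derivation:
Char 1 ('F'): step: R->4, L=6; F->plug->F->R->A->L->G->refl->D->L'->H->R'->H->plug->H
Char 2 ('E'): step: R->5, L=6; E->plug->E->R->H->L->D->refl->G->L'->A->R'->C->plug->C
Char 3 ('C'): step: R->6, L=6; C->plug->C->R->A->L->G->refl->D->L'->H->R'->B->plug->B
Char 4 ('G'): step: R->7, L=6; G->plug->G->R->A->L->G->refl->D->L'->H->R'->B->plug->B
Char 5 ('B'): step: R->0, L->7 (L advanced); B->plug->B->R->E->L->G->refl->D->L'->B->R'->E->plug->E
Char 6 ('D'): step: R->1, L=7; D->plug->D->R->A->L->A->refl->E->L'->C->R'->C->plug->C
Char 7 ('H'): step: R->2, L=7; H->plug->H->R->C->L->E->refl->A->L'->A->R'->A->plug->A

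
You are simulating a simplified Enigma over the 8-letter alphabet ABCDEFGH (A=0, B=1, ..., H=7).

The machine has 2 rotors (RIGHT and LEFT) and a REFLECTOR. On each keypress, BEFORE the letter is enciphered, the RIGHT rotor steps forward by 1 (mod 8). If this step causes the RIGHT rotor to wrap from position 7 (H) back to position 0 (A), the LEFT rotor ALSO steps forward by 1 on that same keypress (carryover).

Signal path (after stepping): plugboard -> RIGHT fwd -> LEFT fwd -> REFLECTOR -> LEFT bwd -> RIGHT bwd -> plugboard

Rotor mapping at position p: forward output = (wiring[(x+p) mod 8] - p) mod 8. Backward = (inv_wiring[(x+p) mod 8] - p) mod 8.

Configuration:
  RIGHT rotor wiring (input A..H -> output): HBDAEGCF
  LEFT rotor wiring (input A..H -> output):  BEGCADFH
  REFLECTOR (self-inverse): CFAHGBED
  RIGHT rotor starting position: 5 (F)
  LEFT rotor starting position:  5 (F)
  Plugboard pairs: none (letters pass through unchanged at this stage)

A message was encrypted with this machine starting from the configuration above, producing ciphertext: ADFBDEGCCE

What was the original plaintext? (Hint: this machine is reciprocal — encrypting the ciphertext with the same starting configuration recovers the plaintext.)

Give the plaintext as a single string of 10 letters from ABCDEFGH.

Answer: BGEABHDDBG

Derivation:
Char 1 ('A'): step: R->6, L=5; A->plug->A->R->E->L->H->refl->D->L'->H->R'->B->plug->B
Char 2 ('D'): step: R->7, L=5; D->plug->D->R->E->L->H->refl->D->L'->H->R'->G->plug->G
Char 3 ('F'): step: R->0, L->6 (L advanced); F->plug->F->R->G->L->C->refl->A->L'->E->R'->E->plug->E
Char 4 ('B'): step: R->1, L=6; B->plug->B->R->C->L->D->refl->H->L'->A->R'->A->plug->A
Char 5 ('D'): step: R->2, L=6; D->plug->D->R->E->L->A->refl->C->L'->G->R'->B->plug->B
Char 6 ('E'): step: R->3, L=6; E->plug->E->R->C->L->D->refl->H->L'->A->R'->H->plug->H
Char 7 ('G'): step: R->4, L=6; G->plug->G->R->H->L->F->refl->B->L'->B->R'->D->plug->D
Char 8 ('C'): step: R->5, L=6; C->plug->C->R->A->L->H->refl->D->L'->C->R'->D->plug->D
Char 9 ('C'): step: R->6, L=6; C->plug->C->R->B->L->B->refl->F->L'->H->R'->B->plug->B
Char 10 ('E'): step: R->7, L=6; E->plug->E->R->B->L->B->refl->F->L'->H->R'->G->plug->G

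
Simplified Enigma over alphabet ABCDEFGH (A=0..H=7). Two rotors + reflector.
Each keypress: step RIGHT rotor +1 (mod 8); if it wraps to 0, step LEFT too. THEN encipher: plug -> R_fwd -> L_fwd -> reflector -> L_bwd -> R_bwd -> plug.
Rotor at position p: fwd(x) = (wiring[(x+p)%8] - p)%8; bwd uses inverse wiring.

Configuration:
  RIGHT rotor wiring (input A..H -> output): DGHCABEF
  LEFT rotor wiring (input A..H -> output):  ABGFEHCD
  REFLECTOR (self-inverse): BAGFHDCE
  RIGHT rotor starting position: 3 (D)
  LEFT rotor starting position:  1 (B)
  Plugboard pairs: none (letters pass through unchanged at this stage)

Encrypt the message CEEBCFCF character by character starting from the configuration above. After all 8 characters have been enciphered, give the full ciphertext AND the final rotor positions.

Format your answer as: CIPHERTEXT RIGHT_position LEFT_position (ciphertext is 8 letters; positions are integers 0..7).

Char 1 ('C'): step: R->4, L=1; C->plug->C->R->A->L->A->refl->B->L'->F->R'->B->plug->B
Char 2 ('E'): step: R->5, L=1; E->plug->E->R->B->L->F->refl->D->L'->D->R'->H->plug->H
Char 3 ('E'): step: R->6, L=1; E->plug->E->R->B->L->F->refl->D->L'->D->R'->H->plug->H
Char 4 ('B'): step: R->7, L=1; B->plug->B->R->E->L->G->refl->C->L'->G->R'->A->plug->A
Char 5 ('C'): step: R->0, L->2 (L advanced); C->plug->C->R->H->L->H->refl->E->L'->A->R'->E->plug->E
Char 6 ('F'): step: R->1, L=2; F->plug->F->R->D->L->F->refl->D->L'->B->R'->C->plug->C
Char 7 ('C'): step: R->2, L=2; C->plug->C->R->G->L->G->refl->C->L'->C->R'->E->plug->E
Char 8 ('F'): step: R->3, L=2; F->plug->F->R->A->L->E->refl->H->L'->H->R'->A->plug->A
Final: ciphertext=BHHAECEA, RIGHT=3, LEFT=2

Answer: BHHAECEA 3 2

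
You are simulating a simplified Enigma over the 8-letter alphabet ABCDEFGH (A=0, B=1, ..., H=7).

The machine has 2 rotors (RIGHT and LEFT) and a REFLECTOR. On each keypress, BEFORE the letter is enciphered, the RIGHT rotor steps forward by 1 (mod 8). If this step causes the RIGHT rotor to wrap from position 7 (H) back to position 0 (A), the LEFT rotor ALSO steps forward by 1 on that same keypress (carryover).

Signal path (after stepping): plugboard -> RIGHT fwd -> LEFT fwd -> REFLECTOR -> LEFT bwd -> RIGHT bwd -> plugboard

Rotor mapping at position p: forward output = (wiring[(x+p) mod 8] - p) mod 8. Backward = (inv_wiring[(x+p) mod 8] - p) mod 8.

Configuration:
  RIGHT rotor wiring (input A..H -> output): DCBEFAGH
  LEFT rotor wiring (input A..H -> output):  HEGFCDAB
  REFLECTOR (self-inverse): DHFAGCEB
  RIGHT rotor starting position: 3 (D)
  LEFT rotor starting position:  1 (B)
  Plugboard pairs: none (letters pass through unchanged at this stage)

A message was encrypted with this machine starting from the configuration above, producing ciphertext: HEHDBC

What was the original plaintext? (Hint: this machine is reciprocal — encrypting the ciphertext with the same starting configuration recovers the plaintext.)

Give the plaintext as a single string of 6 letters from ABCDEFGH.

Char 1 ('H'): step: R->4, L=1; H->plug->H->R->A->L->D->refl->A->L'->G->R'->F->plug->F
Char 2 ('E'): step: R->5, L=1; E->plug->E->R->F->L->H->refl->B->L'->D->R'->A->plug->A
Char 3 ('H'): step: R->6, L=1; H->plug->H->R->C->L->E->refl->G->L'->H->R'->G->plug->G
Char 4 ('D'): step: R->7, L=1; D->plug->D->R->C->L->E->refl->G->L'->H->R'->H->plug->H
Char 5 ('B'): step: R->0, L->2 (L advanced); B->plug->B->R->C->L->A->refl->D->L'->B->R'->C->plug->C
Char 6 ('C'): step: R->1, L=2; C->plug->C->R->D->L->B->refl->H->L'->F->R'->F->plug->F

Answer: FAGHCF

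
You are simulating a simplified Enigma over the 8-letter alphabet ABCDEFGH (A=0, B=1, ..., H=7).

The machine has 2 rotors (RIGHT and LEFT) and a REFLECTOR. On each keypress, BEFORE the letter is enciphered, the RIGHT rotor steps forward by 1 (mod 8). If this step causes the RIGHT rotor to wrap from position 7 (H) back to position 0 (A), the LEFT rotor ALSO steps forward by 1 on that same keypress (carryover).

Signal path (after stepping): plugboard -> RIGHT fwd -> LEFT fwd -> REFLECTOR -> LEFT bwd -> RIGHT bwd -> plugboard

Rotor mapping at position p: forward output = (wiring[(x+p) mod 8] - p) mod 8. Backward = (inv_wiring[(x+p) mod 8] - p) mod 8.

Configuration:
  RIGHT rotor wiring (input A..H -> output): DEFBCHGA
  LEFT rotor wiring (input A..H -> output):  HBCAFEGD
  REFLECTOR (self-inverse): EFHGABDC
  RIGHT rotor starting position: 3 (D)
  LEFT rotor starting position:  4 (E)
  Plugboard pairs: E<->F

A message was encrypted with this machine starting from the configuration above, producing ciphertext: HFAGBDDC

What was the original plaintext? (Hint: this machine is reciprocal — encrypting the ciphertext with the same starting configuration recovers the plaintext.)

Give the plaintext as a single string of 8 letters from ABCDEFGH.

Char 1 ('H'): step: R->4, L=4; H->plug->H->R->F->L->F->refl->B->L'->A->R'->F->plug->E
Char 2 ('F'): step: R->5, L=4; F->plug->E->R->H->L->E->refl->A->L'->B->R'->B->plug->B
Char 3 ('A'): step: R->6, L=4; A->plug->A->R->A->L->B->refl->F->L'->F->R'->C->plug->C
Char 4 ('G'): step: R->7, L=4; G->plug->G->R->A->L->B->refl->F->L'->F->R'->C->plug->C
Char 5 ('B'): step: R->0, L->5 (L advanced); B->plug->B->R->E->L->E->refl->A->L'->H->R'->F->plug->E
Char 6 ('D'): step: R->1, L=5; D->plug->D->R->B->L->B->refl->F->L'->F->R'->F->plug->E
Char 7 ('D'): step: R->2, L=5; D->plug->D->R->F->L->F->refl->B->L'->B->R'->G->plug->G
Char 8 ('C'): step: R->3, L=5; C->plug->C->R->E->L->E->refl->A->L'->H->R'->B->plug->B

Answer: EBCCEEGB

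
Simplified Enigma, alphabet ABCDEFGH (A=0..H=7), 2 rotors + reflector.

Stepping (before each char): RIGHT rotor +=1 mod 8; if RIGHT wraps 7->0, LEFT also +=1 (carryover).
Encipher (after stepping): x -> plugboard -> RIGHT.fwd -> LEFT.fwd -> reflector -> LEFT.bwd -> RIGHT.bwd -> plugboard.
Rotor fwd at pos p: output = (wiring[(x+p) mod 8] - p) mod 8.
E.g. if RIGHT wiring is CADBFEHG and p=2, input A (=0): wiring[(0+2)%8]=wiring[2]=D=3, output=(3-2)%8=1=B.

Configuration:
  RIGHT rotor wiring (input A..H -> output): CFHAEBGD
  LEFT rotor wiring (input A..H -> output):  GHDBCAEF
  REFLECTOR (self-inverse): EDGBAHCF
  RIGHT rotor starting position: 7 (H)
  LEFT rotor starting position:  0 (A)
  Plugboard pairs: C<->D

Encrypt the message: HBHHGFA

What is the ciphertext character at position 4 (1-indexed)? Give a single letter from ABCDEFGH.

Char 1 ('H'): step: R->0, L->1 (L advanced); H->plug->H->R->D->L->B->refl->D->L'->F->R'->B->plug->B
Char 2 ('B'): step: R->1, L=1; B->plug->B->R->G->L->E->refl->A->L'->C->R'->G->plug->G
Char 3 ('H'): step: R->2, L=1; H->plug->H->R->D->L->B->refl->D->L'->F->R'->A->plug->A
Char 4 ('H'): step: R->3, L=1; H->plug->H->R->E->L->H->refl->F->L'->H->R'->F->plug->F

F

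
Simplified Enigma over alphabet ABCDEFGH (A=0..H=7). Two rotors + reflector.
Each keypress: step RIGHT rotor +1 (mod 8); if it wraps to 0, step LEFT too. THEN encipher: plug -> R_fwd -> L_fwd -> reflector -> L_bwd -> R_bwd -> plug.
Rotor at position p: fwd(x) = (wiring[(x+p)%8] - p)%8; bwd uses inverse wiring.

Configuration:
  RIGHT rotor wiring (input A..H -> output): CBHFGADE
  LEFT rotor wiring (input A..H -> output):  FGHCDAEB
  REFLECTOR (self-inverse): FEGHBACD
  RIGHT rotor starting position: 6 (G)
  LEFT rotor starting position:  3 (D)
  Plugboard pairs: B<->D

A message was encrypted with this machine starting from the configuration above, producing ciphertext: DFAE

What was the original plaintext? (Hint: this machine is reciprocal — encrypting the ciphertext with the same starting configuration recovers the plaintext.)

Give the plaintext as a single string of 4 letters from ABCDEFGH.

Answer: FEDC

Derivation:
Char 1 ('D'): step: R->7, L=3; D->plug->B->R->D->L->B->refl->E->L'->H->R'->F->plug->F
Char 2 ('F'): step: R->0, L->4 (L advanced); F->plug->F->R->A->L->H->refl->D->L'->G->R'->E->plug->E
Char 3 ('A'): step: R->1, L=4; A->plug->A->R->A->L->H->refl->D->L'->G->R'->B->plug->D
Char 4 ('E'): step: R->2, L=4; E->plug->E->R->B->L->E->refl->B->L'->E->R'->C->plug->C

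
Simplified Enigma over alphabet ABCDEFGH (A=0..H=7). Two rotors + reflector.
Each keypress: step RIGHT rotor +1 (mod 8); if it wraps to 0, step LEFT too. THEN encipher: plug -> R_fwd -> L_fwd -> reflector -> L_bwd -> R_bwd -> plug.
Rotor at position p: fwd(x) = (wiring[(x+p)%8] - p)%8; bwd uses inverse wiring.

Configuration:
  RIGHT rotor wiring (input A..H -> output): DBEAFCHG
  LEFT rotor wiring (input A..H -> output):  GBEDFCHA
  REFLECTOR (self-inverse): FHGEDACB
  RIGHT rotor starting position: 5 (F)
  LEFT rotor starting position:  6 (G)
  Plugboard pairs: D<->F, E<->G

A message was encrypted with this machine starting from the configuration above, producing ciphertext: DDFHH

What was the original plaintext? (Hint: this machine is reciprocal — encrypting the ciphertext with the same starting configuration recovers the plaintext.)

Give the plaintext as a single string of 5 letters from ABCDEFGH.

Answer: CHBEC

Derivation:
Char 1 ('D'): step: R->6, L=6; D->plug->F->R->C->L->A->refl->F->L'->F->R'->C->plug->C
Char 2 ('D'): step: R->7, L=6; D->plug->F->R->G->L->H->refl->B->L'->A->R'->H->plug->H
Char 3 ('F'): step: R->0, L->7 (L advanced); F->plug->D->R->A->L->B->refl->H->L'->B->R'->B->plug->B
Char 4 ('H'): step: R->1, L=7; H->plug->H->R->C->L->C->refl->G->L'->F->R'->G->plug->E
Char 5 ('H'): step: R->2, L=7; H->plug->H->R->H->L->A->refl->F->L'->D->R'->C->plug->C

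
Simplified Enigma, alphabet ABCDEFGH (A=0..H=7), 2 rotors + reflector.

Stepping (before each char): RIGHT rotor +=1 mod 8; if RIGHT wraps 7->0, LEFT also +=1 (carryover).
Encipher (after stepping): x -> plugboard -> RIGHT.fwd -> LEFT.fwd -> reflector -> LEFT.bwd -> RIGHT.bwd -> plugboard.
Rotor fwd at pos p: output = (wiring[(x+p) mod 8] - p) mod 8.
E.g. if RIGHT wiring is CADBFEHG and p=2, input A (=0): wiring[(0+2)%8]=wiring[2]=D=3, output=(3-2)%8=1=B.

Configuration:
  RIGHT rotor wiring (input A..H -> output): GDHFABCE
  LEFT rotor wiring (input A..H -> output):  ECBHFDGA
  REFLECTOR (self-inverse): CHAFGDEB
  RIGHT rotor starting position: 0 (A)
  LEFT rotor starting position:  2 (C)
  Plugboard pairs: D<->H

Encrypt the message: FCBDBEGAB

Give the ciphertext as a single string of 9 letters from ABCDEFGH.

Char 1 ('F'): step: R->1, L=2; F->plug->F->R->B->L->F->refl->D->L'->C->R'->A->plug->A
Char 2 ('C'): step: R->2, L=2; C->plug->C->R->G->L->C->refl->A->L'->H->R'->D->plug->H
Char 3 ('B'): step: R->3, L=2; B->plug->B->R->F->L->G->refl->E->L'->E->R'->H->plug->D
Char 4 ('D'): step: R->4, L=2; D->plug->H->R->B->L->F->refl->D->L'->C->R'->E->plug->E
Char 5 ('B'): step: R->5, L=2; B->plug->B->R->F->L->G->refl->E->L'->E->R'->A->plug->A
Char 6 ('E'): step: R->6, L=2; E->plug->E->R->B->L->F->refl->D->L'->C->R'->G->plug->G
Char 7 ('G'): step: R->7, L=2; G->plug->G->R->C->L->D->refl->F->L'->B->R'->F->plug->F
Char 8 ('A'): step: R->0, L->3 (L advanced); A->plug->A->R->G->L->H->refl->B->L'->F->R'->D->plug->H
Char 9 ('B'): step: R->1, L=3; B->plug->B->R->G->L->H->refl->B->L'->F->R'->H->plug->D

Answer: AHDEAGFHD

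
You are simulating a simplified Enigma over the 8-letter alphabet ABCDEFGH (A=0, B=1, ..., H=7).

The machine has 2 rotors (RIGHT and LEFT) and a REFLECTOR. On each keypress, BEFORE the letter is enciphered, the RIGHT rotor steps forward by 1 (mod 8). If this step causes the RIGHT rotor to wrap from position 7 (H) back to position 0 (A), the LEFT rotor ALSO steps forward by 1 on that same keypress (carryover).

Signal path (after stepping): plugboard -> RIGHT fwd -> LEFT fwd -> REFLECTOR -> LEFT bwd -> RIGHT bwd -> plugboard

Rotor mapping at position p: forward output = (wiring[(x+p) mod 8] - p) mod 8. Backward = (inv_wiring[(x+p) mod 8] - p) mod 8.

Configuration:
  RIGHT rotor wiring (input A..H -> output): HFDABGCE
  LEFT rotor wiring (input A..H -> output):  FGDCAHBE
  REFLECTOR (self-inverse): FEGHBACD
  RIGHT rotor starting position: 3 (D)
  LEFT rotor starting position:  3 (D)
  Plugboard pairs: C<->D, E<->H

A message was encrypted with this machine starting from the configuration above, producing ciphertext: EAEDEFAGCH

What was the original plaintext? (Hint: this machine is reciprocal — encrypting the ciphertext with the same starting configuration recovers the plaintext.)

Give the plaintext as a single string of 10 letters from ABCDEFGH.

Char 1 ('E'): step: R->4, L=3; E->plug->H->R->E->L->B->refl->E->L'->C->R'->B->plug->B
Char 2 ('A'): step: R->5, L=3; A->plug->A->R->B->L->F->refl->A->L'->H->R'->C->plug->D
Char 3 ('E'): step: R->6, L=3; E->plug->H->R->A->L->H->refl->D->L'->G->R'->B->plug->B
Char 4 ('D'): step: R->7, L=3; D->plug->C->R->G->L->D->refl->H->L'->A->R'->B->plug->B
Char 5 ('E'): step: R->0, L->4 (L advanced); E->plug->H->R->E->L->B->refl->E->L'->A->R'->D->plug->C
Char 6 ('F'): step: R->1, L=4; F->plug->F->R->B->L->D->refl->H->L'->G->R'->H->plug->E
Char 7 ('A'): step: R->2, L=4; A->plug->A->R->B->L->D->refl->H->L'->G->R'->B->plug->B
Char 8 ('G'): step: R->3, L=4; G->plug->G->R->C->L->F->refl->A->L'->D->R'->C->plug->D
Char 9 ('C'): step: R->4, L=4; C->plug->D->R->A->L->E->refl->B->L'->E->R'->H->plug->E
Char 10 ('H'): step: R->5, L=4; H->plug->E->R->A->L->E->refl->B->L'->E->R'->H->plug->E

Answer: BDBBCEBDEE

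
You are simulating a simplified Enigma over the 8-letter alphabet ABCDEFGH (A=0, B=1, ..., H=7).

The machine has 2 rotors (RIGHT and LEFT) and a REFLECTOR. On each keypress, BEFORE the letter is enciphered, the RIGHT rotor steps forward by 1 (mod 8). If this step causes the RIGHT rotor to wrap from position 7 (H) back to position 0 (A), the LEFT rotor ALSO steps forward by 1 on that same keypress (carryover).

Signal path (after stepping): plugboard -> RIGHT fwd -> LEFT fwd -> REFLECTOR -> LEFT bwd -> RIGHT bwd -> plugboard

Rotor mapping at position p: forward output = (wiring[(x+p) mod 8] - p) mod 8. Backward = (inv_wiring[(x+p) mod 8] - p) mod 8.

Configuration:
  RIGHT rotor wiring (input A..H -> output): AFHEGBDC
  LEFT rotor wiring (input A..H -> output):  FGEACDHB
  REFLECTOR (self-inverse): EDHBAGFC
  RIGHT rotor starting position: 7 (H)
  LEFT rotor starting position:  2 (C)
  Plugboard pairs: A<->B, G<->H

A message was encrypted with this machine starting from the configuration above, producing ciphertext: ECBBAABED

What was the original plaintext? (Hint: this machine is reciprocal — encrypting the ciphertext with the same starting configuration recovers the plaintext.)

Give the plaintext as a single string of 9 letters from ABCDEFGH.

Answer: CFEFFHEAG

Derivation:
Char 1 ('E'): step: R->0, L->3 (L advanced); E->plug->E->R->G->L->D->refl->B->L'->H->R'->C->plug->C
Char 2 ('C'): step: R->1, L=3; C->plug->C->R->D->L->E->refl->A->L'->C->R'->F->plug->F
Char 3 ('B'): step: R->2, L=3; B->plug->A->R->F->L->C->refl->H->L'->B->R'->E->plug->E
Char 4 ('B'): step: R->3, L=3; B->plug->A->R->B->L->H->refl->C->L'->F->R'->F->plug->F
Char 5 ('A'): step: R->4, L=3; A->plug->B->R->F->L->C->refl->H->L'->B->R'->F->plug->F
Char 6 ('A'): step: R->5, L=3; A->plug->B->R->G->L->D->refl->B->L'->H->R'->G->plug->H
Char 7 ('B'): step: R->6, L=3; B->plug->A->R->F->L->C->refl->H->L'->B->R'->E->plug->E
Char 8 ('E'): step: R->7, L=3; E->plug->E->R->F->L->C->refl->H->L'->B->R'->B->plug->A
Char 9 ('D'): step: R->0, L->4 (L advanced); D->plug->D->R->E->L->B->refl->D->L'->C->R'->H->plug->G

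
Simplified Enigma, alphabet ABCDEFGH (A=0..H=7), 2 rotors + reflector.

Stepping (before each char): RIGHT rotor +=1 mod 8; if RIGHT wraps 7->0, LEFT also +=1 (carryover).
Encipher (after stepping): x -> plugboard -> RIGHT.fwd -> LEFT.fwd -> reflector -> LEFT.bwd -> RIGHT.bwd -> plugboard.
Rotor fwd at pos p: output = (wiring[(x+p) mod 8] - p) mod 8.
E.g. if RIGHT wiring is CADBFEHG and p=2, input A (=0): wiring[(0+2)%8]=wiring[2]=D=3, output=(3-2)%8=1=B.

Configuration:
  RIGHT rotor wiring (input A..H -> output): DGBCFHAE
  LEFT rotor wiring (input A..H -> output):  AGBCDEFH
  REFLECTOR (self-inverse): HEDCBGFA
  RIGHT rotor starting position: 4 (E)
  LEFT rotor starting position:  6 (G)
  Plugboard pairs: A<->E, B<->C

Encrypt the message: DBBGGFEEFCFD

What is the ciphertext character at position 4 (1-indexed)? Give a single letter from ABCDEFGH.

Char 1 ('D'): step: R->5, L=6; D->plug->D->R->G->L->F->refl->G->L'->H->R'->C->plug->B
Char 2 ('B'): step: R->6, L=6; B->plug->C->R->F->L->E->refl->B->L'->B->R'->H->plug->H
Char 3 ('B'): step: R->7, L=6; B->plug->C->R->H->L->G->refl->F->L'->G->R'->F->plug->F
Char 4 ('G'): step: R->0, L->7 (L advanced); G->plug->G->R->A->L->A->refl->H->L'->C->R'->D->plug->D

D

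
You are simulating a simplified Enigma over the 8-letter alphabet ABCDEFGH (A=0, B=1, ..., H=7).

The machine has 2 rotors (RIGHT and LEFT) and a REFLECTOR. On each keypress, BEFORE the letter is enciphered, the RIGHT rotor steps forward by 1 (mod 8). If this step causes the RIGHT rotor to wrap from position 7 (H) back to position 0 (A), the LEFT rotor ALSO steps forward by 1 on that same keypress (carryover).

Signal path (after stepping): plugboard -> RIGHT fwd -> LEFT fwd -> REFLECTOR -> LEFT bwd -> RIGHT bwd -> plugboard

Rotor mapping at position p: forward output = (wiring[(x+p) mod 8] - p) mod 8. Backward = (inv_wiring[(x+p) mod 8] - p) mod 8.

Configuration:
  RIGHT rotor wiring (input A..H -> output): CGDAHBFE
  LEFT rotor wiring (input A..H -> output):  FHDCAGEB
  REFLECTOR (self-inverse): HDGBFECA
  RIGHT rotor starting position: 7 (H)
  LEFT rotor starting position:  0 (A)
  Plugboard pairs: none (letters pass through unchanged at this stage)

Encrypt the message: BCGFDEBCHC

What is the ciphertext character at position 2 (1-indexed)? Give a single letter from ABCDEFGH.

Char 1 ('B'): step: R->0, L->1 (L advanced); B->plug->B->R->G->L->A->refl->H->L'->D->R'->C->plug->C
Char 2 ('C'): step: R->1, L=1; C->plug->C->R->H->L->E->refl->F->L'->E->R'->F->plug->F

F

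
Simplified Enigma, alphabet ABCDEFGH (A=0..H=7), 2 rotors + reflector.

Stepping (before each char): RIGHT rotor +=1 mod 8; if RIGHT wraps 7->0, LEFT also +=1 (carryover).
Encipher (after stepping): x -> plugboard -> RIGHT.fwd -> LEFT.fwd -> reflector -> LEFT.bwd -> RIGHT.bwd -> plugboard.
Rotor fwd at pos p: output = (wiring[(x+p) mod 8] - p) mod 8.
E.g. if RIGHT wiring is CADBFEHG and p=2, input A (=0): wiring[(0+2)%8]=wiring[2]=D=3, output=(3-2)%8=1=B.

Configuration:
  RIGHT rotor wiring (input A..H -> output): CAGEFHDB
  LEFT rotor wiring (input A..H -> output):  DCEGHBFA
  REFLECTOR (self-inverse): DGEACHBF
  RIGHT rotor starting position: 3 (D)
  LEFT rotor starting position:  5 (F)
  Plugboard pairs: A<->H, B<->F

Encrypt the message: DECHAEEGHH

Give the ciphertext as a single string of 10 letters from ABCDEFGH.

Answer: BFHCGDCBFA

Derivation:
Char 1 ('D'): step: R->4, L=5; D->plug->D->R->F->L->H->refl->F->L'->E->R'->F->plug->B
Char 2 ('E'): step: R->5, L=5; E->plug->E->R->D->L->G->refl->B->L'->G->R'->B->plug->F
Char 3 ('C'): step: R->6, L=5; C->plug->C->R->E->L->F->refl->H->L'->F->R'->A->plug->H
Char 4 ('H'): step: R->7, L=5; H->plug->A->R->C->L->D->refl->A->L'->B->R'->C->plug->C
Char 5 ('A'): step: R->0, L->6 (L advanced); A->plug->H->R->B->L->C->refl->E->L'->D->R'->G->plug->G
Char 6 ('E'): step: R->1, L=6; E->plug->E->R->G->L->B->refl->G->L'->E->R'->D->plug->D
Char 7 ('E'): step: R->2, L=6; E->plug->E->R->B->L->C->refl->E->L'->D->R'->C->plug->C
Char 8 ('G'): step: R->3, L=6; G->plug->G->R->F->L->A->refl->D->L'->H->R'->F->plug->B
Char 9 ('H'): step: R->4, L=6; H->plug->A->R->B->L->C->refl->E->L'->D->R'->B->plug->F
Char 10 ('H'): step: R->5, L=6; H->plug->A->R->C->L->F->refl->H->L'->A->R'->H->plug->A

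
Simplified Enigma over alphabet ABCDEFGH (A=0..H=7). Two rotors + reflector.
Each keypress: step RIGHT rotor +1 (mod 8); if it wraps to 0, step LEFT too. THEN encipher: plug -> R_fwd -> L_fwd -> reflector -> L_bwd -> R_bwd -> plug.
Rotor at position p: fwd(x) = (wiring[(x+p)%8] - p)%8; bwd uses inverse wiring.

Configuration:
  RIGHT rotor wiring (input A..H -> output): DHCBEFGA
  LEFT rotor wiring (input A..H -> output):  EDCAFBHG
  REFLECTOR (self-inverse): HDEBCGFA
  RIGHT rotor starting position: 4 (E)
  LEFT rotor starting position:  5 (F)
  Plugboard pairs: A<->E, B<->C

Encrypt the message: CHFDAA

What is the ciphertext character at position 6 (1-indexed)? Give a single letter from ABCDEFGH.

Char 1 ('C'): step: R->5, L=5; C->plug->B->R->B->L->C->refl->E->L'->A->R'->A->plug->E
Char 2 ('H'): step: R->6, L=5; H->plug->H->R->H->L->A->refl->H->L'->D->R'->F->plug->F
Char 3 ('F'): step: R->7, L=5; F->plug->F->R->F->L->F->refl->G->L'->E->R'->B->plug->C
Char 4 ('D'): step: R->0, L->6 (L advanced); D->plug->D->R->B->L->A->refl->H->L'->G->R'->G->plug->G
Char 5 ('A'): step: R->1, L=6; A->plug->E->R->E->L->E->refl->C->L'->F->R'->F->plug->F
Char 6 ('A'): step: R->2, L=6; A->plug->E->R->E->L->E->refl->C->L'->F->R'->H->plug->H

H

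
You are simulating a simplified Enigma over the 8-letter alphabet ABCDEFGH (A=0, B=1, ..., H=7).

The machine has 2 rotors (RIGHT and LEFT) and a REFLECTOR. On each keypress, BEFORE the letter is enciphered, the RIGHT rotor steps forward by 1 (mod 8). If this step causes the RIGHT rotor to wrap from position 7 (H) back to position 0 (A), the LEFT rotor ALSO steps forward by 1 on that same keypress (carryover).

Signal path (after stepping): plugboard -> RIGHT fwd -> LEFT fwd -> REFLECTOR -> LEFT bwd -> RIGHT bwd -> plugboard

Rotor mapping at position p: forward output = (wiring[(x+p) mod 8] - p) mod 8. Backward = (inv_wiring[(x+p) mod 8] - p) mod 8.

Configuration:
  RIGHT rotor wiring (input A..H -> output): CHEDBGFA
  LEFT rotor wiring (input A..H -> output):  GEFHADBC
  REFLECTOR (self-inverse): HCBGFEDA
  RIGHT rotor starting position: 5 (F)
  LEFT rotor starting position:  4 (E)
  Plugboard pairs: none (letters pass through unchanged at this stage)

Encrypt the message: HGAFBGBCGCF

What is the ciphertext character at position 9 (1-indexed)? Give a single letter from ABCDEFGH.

Char 1 ('H'): step: R->6, L=4; H->plug->H->R->A->L->E->refl->F->L'->C->R'->B->plug->B
Char 2 ('G'): step: R->7, L=4; G->plug->G->R->H->L->D->refl->G->L'->D->R'->B->plug->B
Char 3 ('A'): step: R->0, L->5 (L advanced); A->plug->A->R->C->L->F->refl->E->L'->B->R'->E->plug->E
Char 4 ('F'): step: R->1, L=5; F->plug->F->R->E->L->H->refl->A->L'->F->R'->E->plug->E
Char 5 ('B'): step: R->2, L=5; B->plug->B->R->B->L->E->refl->F->L'->C->R'->A->plug->A
Char 6 ('G'): step: R->3, L=5; G->plug->G->R->E->L->H->refl->A->L'->F->R'->E->plug->E
Char 7 ('B'): step: R->4, L=5; B->plug->B->R->C->L->F->refl->E->L'->B->R'->C->plug->C
Char 8 ('C'): step: R->5, L=5; C->plug->C->R->D->L->B->refl->C->L'->G->R'->G->plug->G
Char 9 ('G'): step: R->6, L=5; G->plug->G->R->D->L->B->refl->C->L'->G->R'->E->plug->E

E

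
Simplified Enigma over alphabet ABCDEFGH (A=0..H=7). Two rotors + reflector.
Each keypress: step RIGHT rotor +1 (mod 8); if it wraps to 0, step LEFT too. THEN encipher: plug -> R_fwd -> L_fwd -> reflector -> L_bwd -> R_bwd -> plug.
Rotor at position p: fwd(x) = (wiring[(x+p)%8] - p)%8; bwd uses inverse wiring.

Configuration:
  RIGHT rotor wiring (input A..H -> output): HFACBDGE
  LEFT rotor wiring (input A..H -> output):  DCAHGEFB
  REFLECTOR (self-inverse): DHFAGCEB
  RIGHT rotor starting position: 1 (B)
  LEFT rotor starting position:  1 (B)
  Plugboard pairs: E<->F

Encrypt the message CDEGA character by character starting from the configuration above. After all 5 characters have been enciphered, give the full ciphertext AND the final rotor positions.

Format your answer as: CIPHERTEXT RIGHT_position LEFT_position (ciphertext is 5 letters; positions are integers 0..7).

Char 1 ('C'): step: R->2, L=1; C->plug->C->R->H->L->C->refl->F->L'->D->R'->H->plug->H
Char 2 ('D'): step: R->3, L=1; D->plug->D->R->D->L->F->refl->C->L'->H->R'->A->plug->A
Char 3 ('E'): step: R->4, L=1; E->plug->F->R->B->L->H->refl->B->L'->A->R'->D->plug->D
Char 4 ('G'): step: R->5, L=1; G->plug->G->R->F->L->E->refl->G->L'->C->R'->D->plug->D
Char 5 ('A'): step: R->6, L=1; A->plug->A->R->A->L->B->refl->H->L'->B->R'->C->plug->C
Final: ciphertext=HADDC, RIGHT=6, LEFT=1

Answer: HADDC 6 1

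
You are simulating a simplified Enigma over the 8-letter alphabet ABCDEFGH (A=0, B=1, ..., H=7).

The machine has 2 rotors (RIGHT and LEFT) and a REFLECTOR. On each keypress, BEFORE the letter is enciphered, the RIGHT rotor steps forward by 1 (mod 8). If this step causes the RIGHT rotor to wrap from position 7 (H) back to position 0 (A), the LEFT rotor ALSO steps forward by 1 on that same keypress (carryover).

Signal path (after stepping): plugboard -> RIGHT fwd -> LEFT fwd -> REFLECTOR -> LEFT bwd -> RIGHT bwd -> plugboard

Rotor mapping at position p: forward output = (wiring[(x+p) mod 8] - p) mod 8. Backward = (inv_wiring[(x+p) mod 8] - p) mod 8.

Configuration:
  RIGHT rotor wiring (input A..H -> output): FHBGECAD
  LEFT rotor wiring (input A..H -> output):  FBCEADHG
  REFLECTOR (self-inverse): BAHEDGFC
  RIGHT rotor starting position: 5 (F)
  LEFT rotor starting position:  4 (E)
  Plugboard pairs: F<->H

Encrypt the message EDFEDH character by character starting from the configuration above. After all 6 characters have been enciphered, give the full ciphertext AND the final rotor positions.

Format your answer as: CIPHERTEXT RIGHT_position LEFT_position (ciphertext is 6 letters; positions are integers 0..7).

Char 1 ('E'): step: R->6, L=4; E->plug->E->R->D->L->C->refl->H->L'->B->R'->D->plug->D
Char 2 ('D'): step: R->7, L=4; D->plug->D->R->C->L->D->refl->E->L'->A->R'->C->plug->C
Char 3 ('F'): step: R->0, L->5 (L advanced); F->plug->H->R->D->L->A->refl->B->L'->C->R'->F->plug->H
Char 4 ('E'): step: R->1, L=5; E->plug->E->R->B->L->C->refl->H->L'->G->R'->A->plug->A
Char 5 ('D'): step: R->2, L=5; D->plug->D->R->A->L->G->refl->F->L'->F->R'->H->plug->F
Char 6 ('H'): step: R->3, L=5; H->plug->F->R->C->L->B->refl->A->L'->D->R'->A->plug->A
Final: ciphertext=DCHAFA, RIGHT=3, LEFT=5

Answer: DCHAFA 3 5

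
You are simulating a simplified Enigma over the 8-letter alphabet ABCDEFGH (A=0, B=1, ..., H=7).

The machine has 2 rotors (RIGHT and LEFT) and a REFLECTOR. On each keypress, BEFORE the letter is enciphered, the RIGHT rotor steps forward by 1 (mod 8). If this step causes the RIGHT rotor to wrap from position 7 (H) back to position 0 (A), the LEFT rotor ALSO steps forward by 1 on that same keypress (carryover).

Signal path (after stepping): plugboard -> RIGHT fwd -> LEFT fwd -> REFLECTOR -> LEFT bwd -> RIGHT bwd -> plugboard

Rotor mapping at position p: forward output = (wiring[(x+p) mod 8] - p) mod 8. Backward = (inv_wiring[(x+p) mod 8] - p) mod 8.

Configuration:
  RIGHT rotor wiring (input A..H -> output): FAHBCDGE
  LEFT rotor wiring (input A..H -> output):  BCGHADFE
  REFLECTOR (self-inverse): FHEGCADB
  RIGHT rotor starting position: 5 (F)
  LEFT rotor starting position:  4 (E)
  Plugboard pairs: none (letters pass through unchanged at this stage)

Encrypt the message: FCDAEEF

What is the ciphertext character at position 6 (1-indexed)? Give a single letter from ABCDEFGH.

Char 1 ('F'): step: R->6, L=4; F->plug->F->R->D->L->A->refl->F->L'->E->R'->G->plug->G
Char 2 ('C'): step: R->7, L=4; C->plug->C->R->B->L->H->refl->B->L'->C->R'->E->plug->E
Char 3 ('D'): step: R->0, L->5 (L advanced); D->plug->D->R->B->L->A->refl->F->L'->E->R'->H->plug->H
Char 4 ('A'): step: R->1, L=5; A->plug->A->R->H->L->D->refl->G->L'->A->R'->C->plug->C
Char 5 ('E'): step: R->2, L=5; E->plug->E->R->E->L->F->refl->A->L'->B->R'->D->plug->D
Char 6 ('E'): step: R->3, L=5; E->plug->E->R->B->L->A->refl->F->L'->E->R'->H->plug->H

H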